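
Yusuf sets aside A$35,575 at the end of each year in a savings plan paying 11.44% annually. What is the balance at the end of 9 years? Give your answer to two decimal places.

A$513,336.39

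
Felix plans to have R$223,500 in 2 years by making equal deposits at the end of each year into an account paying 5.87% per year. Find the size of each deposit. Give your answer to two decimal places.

FV-annuity factor = 2.058700; PMT = 223500 / 2.058700 = 108,563.6567

R$108,563.66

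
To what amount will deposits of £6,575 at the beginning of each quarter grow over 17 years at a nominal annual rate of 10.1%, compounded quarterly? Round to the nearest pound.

£1,188,116

Periodic rate i = 0.101/4 = 0.02525; n = 17 × 4 = 68 periods.
FV = 6575 × [(1+0.02525)^68 − 1] / 0.02525 × (1+i) = 6575 × 180.702095 = 1,188,116.2728
(annuity-due: payments at period start, so ×(1+i).)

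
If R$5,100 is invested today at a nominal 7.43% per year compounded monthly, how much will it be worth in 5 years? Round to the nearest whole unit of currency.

R$7,386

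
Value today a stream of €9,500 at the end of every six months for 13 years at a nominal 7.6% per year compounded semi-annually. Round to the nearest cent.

€155,199.90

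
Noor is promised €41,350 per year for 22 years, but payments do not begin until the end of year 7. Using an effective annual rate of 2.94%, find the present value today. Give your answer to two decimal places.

€557,171.59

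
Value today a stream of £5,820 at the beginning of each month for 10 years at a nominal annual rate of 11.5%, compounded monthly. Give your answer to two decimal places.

i = 0.115/12 = 0.00958333 per month; n = 10·12 = 120.
PV = 5820 × [1 − (1+0.00958333)^(−120)] / 0.00958333 × (1+i) = 5820 × 71.807685 = 417,920.7259
(Beginning-of-period payments → annuity-due factor ×(1+i).)

£417,920.73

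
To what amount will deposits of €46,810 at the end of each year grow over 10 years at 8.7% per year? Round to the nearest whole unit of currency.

€701,078

FV = 46810 × [(1+0.087)^10 − 1] / 0.087 = 46810 × 14.977103 = 701,078.1961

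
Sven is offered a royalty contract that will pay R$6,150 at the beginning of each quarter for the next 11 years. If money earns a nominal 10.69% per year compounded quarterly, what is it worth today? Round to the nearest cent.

R$162,237.90

i = 0.1069/4 = 0.026725 per quarter; n = 11·4 = 44.
Annuity factor a(44|0.026725) × (1+i) = 26.380146; PV = 6150 × 26.380146 = 162,237.8987
Payments are at the start of each period, so multiply by (1+i).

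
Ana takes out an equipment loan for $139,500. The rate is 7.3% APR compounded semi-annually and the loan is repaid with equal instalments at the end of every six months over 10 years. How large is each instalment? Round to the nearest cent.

$9,949.06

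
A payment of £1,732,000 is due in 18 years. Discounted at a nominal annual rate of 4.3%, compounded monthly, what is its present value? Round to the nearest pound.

£799,843

With 12 periods per year: i = 0.00358333, n = 216.
PV = 1,732,000 / (1 + 0.00358333)^216 = 1,732,000 / 2.165425 = 799,843.0614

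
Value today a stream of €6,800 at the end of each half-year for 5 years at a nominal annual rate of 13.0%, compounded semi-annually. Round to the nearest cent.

€48,884.05

Periodic rate i = 0.13/2 = 0.065; n = 5 × 2 = 10 periods.
PV = PMT · [1 − (1+i)^(−n)] / i = 6800 · 7.188830 = 48,884.0455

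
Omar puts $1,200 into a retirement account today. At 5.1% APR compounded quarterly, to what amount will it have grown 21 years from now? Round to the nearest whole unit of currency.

$3,478

With 4 periods per year: i = 0.01275, n = 84.
FV = 1,200 × (1 + 0.01275)^84 = 3,478.3270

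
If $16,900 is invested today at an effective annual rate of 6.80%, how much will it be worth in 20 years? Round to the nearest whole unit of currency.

FV = 16,900 × (1 + 0.068)^20 = 62,995.8236

$62,996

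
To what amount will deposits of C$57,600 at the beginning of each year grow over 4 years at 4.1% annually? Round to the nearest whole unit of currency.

C$255,004

Accumulation factor s(4|0.041) × (1+i) = 4.427157; FV = 57600 × 4.427157 = 255,004.2680
(annuity-due: payments at period start, so ×(1+i).)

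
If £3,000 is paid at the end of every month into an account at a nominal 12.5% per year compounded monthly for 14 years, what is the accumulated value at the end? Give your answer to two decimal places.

£1,354,391.52

Periodic rate i = 0.125/12 = 0.0104167; n = 14 × 12 = 168 periods.
FV = 3000 × [(1+0.0104167)^168 − 1] / 0.0104167 = 3000 × 451.463840 = 1,354,391.5193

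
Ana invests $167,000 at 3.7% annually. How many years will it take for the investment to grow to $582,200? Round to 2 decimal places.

34.37 years

(1+i)^n = 582200/167000 = 3.48623, so n = ln 3.48623 / ln 1.037 = 34.3725 years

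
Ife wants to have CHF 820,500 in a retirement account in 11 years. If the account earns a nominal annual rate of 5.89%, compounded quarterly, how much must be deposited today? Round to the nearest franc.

CHF 431,271

Periodic rate i = 0.0589/4 = 0.014725; n = 11 × 4 = 44 periods.
PV = 820,500 / (1 + 0.014725)^44 = 820,500 / 1.902514 = 431,271.4725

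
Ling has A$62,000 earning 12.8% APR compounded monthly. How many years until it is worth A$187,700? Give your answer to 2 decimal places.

8.70 years

Periodic rate i = 0.128/12 = 0.0106667.
(1+i)^n = 187700/62000 = 3.02742, so n = ln 3.02742 / ln 1.01067 = 104.4007 months
= 104.4007/12 years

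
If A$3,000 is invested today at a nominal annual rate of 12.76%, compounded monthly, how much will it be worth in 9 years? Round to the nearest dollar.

With 12 periods per year: i = 0.0106333, n = 108.
FV = 3,000 × (1 + 0.0106333)^108 = 9,402.2551

A$9,402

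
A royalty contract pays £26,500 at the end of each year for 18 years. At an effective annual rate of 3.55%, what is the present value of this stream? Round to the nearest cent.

£348,082.24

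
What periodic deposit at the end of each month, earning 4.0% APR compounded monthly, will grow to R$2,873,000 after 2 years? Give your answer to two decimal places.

With 12 periods per year: i = 0.00333333, n = 24.
FV-annuity factor = 24.942888; PMT = 2.873e+06 / 24.942888 = 115,183.1347

R$115,183.13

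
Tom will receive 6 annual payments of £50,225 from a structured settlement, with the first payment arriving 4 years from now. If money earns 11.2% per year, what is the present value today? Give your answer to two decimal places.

PV at t=3 (ordinary 6-year annuity): 50225 × a(6|0.112) = 50225 × 4.206275 = 211,260.1571
PV₀ = 211,260.1571 / (1+0.112)^3 = 211,260.1571 / 1.375037 = 153,639.6244

£153,639.62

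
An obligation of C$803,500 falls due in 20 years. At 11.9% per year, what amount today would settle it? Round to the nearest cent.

PV = FV·(1+i)^(−n) = 803,500 × 0.105535 = 84,797.7152

C$84,797.72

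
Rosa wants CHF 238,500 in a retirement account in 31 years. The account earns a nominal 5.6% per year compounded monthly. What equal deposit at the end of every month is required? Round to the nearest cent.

i = 0.056/12 = 0.00466667 per month; n = 31·12 = 372.
FV-annuity factor = 996.799526; PMT = 238500 / 996.799526 = 239.2658

CHF 239.27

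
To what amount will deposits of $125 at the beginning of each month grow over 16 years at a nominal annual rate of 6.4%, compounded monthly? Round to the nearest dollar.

With 12 periods per year: i = 0.00533333, n = 192.
FV = PMT · [(1+i)^n − 1] / i × (1+i) = 125 · 334.916236 = 41,864.5295
(Beginning-of-period payments → annuity-due factor ×(1+i).)

$41,865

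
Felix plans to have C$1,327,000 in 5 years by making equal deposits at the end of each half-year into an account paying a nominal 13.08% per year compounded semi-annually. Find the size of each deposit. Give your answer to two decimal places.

C$98,151.81

With 2 periods per year: i = 0.0654, n = 10.
FV-annuity factor = 13.519873; PMT = 1.327e+06 / 13.519873 = 98,151.8117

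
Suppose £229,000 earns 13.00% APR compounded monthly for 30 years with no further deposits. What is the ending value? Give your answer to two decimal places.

£11,078,353.45

i = 0.13/12 = 0.0108333 per month; n = 30·12 = 360.
229,000 × (1+0.0108333)^360 = 229,000 × 48.377089 = 11,078,353.4540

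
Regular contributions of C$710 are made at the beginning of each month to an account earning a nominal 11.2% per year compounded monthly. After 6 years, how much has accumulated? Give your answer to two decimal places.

C$73,100.25

i = 0.112/12 = 0.00933333 per month; n = 6·12 = 72.
FV = PMT · [(1+i)^n − 1] / i × (1+i) = 710 · 102.958098 = 73,100.2499
(annuity-due: payments at period start, so ×(1+i).)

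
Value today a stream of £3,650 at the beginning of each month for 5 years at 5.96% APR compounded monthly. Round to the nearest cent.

i = 0.0596/12 = 0.00496667 per month; n = 5·12 = 60.
PV = PMT · [1 − (1+i)^(−n)] / i × (1+i) = 3650 · 52.032509 = 189,918.6561
Payments are at the start of each period, so multiply by (1+i).

£189,918.66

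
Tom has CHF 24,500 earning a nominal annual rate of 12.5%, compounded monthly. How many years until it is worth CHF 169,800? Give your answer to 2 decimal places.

15.57 years

Periodic rate i = 0.125/12 = 0.0104167.
(1+i)^n = 169800/24500 = 6.93061, so n = ln 6.93061 / ln 1.01042 = 186.8173 months
= 186.8173/12 years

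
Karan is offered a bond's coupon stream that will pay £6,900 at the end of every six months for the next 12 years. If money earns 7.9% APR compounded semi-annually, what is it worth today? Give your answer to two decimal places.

i = 0.079/2 = 0.0395 per half-year; n = 12·2 = 24.
PV = PMT · [1 − (1+i)^(−n)] / i = 6900 · 15.325315 = 105,744.6764

£105,744.68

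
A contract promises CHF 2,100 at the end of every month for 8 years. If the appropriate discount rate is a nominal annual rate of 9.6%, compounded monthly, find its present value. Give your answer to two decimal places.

i = 0.096/12 = 0.008 per month; n = 8·12 = 96.
PV = 2100 × [1 − (1+0.008)^(−96)] / 0.008 = 2100 × 66.830018 = 140,343.0375

CHF 140,343.04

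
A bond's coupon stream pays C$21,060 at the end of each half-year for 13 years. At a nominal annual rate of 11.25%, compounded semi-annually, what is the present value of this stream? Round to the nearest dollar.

With 2 periods per year: i = 0.05625, n = 26.
PV = 21060 × [1 − (1+0.05625)^(−26)] / 0.05625 = 21060 × 13.492858 = 284,159.5881

C$284,160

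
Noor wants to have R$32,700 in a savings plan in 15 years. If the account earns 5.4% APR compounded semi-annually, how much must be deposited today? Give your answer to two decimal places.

Periodic rate i = 0.054/2 = 0.027; n = 15 × 2 = 30 periods.
PV = FV·(1+i)^(−n) = 32,700 × 0.449663 = 14,703.9645

R$14,703.96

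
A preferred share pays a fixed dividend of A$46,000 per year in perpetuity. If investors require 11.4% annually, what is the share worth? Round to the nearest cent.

A$403,508.77

PV = C/r = 46000/0.114 = 403,508.7719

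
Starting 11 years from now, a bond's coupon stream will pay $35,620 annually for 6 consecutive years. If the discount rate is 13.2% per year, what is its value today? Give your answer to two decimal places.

Value one period before first payment (t=10): 35620 × [1 − (1+0.132)^(−6)] / 0.132 = 35620 × 3.975384 = 141,603.1952
PV₀ = 141,603.1952 / (1+0.132)^10 = 141,603.1952 / 3.455129 = 40,983.4755

$40,983.48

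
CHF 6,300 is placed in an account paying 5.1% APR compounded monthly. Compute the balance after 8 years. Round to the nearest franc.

CHF 9,466

With 12 periods per year: i = 0.00425, n = 96.
FV = 6,300 × (1 + 0.00425)^96 = 9,465.7979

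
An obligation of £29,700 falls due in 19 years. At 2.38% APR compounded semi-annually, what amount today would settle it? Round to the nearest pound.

£18,946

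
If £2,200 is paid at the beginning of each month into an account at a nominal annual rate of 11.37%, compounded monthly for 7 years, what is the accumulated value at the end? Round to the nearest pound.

£283,177

i = 0.1137/12 = 0.009475 per month; n = 7·12 = 84.
Accumulation factor s(84|0.009475) × (1+i) = 128.716917; FV = 2200 × 128.716917 = 283,177.2179
Payments are at the start of each period, so multiply by (1+i).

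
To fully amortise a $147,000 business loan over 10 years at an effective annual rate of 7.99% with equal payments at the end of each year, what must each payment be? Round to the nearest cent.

$21,897.45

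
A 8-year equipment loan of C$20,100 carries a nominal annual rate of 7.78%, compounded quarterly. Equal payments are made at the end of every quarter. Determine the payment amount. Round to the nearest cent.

i = 0.0778/4 = 0.01945 per quarter; n = 8·4 = 32.
PMT = 20100 / ( [1 − (1+0.01945)^(−32)] / 0.01945 ) = 20100 / 23.657003 = 849.6427

C$849.64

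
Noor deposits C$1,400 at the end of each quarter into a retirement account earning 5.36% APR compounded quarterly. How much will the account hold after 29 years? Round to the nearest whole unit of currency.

i = 0.0536/4 = 0.0134 per quarter; n = 29·4 = 116.
FV = PMT · [(1+i)^n − 1] / i = 1400 · 274.899222 = 384,858.9114

C$384,859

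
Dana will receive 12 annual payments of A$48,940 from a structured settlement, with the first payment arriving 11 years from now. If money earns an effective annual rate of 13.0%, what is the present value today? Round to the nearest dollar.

A$85,316

PV at t=10 (ordinary 12-year annuity): 48940 × a(12|0.13) = 48940 × 5.917647 = 289,609.6450
Discount back 10 years: 289,609.6450 × (1+0.13)^(−10) = 289,609.6450 × 0.294588 = 85,315.6269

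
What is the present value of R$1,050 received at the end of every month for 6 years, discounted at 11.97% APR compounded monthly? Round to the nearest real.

R$53,751

i = 0.1197/12 = 0.009975 per month; n = 6·12 = 72.
PV = 1050 × [1 − (1+0.009975)^(−72)] / 0.009975 = 1050 × 51.191232 = 53,750.7938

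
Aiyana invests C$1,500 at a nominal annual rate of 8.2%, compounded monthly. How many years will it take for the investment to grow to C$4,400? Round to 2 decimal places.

Periodic rate i = 0.082/12 = 0.00683333.
(1+i)^n = 4400/1500 = 2.93333, so n = ln 2.93333 / ln 1.00683 = 158.0213 months
= 158.0213/12 years

13.17 years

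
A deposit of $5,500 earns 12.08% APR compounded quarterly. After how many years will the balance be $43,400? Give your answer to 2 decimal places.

17.36 years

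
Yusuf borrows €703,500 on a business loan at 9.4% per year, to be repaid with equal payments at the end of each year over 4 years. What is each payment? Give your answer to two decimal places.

€219,057.98

PMT = 703500 / ( [1 − (1+0.094)^(−4)] / 0.094 ) = 703500 / 3.211479 = 219,057.9785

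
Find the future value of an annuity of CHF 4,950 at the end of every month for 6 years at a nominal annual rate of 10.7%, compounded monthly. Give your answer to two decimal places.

Periodic rate i = 0.107/12 = 0.00891667; n = 6 × 12 = 72 periods.
Accumulation factor s(72|0.00891667) = 100.360191; FV = 4950 × 100.360191 = 496,782.9453

CHF 496,782.95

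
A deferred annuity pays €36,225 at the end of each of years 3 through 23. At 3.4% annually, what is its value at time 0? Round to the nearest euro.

€502,719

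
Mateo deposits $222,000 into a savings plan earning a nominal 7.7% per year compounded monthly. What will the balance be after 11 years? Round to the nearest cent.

With 12 periods per year: i = 0.00641667, n = 132.
222,000 × (1+0.00641667)^132 = 222,000 × 2.326335 = 516,446.3922

$516,446.39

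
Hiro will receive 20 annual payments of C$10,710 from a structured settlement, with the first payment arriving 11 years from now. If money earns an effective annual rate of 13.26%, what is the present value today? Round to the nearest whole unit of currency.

C$21,326

Value one period before first payment (t=10): 10710 × [1 − (1+0.1326)^(−20)] / 0.1326 = 10710 × 6.916413 = 74,074.7823
Discount back 10 years: 74,074.7823 × (1+0.1326)^(−10) = 74,074.7823 × 0.287895 = 21,325.7744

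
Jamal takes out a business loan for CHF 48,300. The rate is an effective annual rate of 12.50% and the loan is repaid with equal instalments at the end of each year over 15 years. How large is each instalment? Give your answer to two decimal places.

CHF 7,281.89

Annuity-PV factor = 6.632894; PMT = 48300 / 6.632894 = 7,281.8892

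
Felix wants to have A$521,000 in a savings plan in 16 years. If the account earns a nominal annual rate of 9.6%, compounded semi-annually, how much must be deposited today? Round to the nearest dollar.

A$116,219

Periodic rate i = 0.096/2 = 0.048; n = 16 × 2 = 32 periods.
PV = 521,000 / (1 + 0.048)^32 = 521,000 / 4.482921 = 116,218.8781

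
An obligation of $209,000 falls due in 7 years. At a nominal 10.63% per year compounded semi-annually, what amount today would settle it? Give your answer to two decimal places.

$101,223.89

With 2 periods per year: i = 0.05315, n = 14.
PV = FV·(1+i)^(−n) = 209,000 × 0.484325 = 101,223.8932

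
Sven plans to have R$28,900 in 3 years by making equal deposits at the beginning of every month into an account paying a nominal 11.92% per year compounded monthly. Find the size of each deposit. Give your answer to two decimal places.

i = 0.1192/12 = 0.00993333 per month; n = 3·12 = 36.
FV-annuity factor × (1+i) = 43.451486; PMT = 28900 / 43.451486 = 665.1096

R$665.11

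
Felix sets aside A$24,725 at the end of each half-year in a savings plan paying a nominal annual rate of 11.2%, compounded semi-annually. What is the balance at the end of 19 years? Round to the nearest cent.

i = 0.112/2 = 0.056 per half-year; n = 19·2 = 38.
FV = PMT · [(1+i)^n − 1] / i = 24725 · 123.735558 = 3,059,361.6601

A$3,059,361.66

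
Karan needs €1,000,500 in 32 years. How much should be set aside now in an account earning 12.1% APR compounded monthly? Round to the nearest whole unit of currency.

i = 0.121/12 = 0.0100833 per month; n = 32·12 = 384.
Discount factor = (1+0.0100833)^(−384) = 0.021224; PV = 1,000,500 × 0.021224 = 21,234.9040

€21,235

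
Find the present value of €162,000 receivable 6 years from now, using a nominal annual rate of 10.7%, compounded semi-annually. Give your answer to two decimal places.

With 2 periods per year: i = 0.0535, n = 12.
PV = FV·(1+i)^(−n) = 162,000 × 0.535039 = 86,676.3342

€86,676.33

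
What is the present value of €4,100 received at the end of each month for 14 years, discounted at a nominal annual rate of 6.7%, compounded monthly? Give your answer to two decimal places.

€446,154.16

With 12 periods per year: i = 0.00558333, n = 168.
PV = PMT · [1 − (1+i)^(−n)] / i = 4100 · 108.818087 = 446,154.1577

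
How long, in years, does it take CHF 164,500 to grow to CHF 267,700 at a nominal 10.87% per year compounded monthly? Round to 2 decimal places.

4.50 years

Periodic rate i = 0.1087/12 = 0.00905833.
n = ln(267700/164500) / ln(1+0.00905833) = ln(1.62736) / 0.009018 = 54.0009 months
= 54.0009/12 years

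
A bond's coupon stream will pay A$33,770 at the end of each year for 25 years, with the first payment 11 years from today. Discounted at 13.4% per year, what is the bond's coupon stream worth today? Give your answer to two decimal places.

A$68,573.04

PV at t=10 (ordinary 25-year annuity): 33770 × a(25|0.134) = 33770 × 7.140899 = 241,148.1698
PV₀ = 241,148.1698 / (1+0.134)^10 = 241,148.1698 / 3.516661 = 68,573.0434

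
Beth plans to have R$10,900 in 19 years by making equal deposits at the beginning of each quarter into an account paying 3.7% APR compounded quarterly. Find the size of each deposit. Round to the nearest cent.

R$98.59

With 4 periods per year: i = 0.00925, n = 76.
PMT = 10900 / ( [(1+0.00925)^76 − 1] / 0.00925 × (1+i) ) = 10900 / 110.557790 = 98.5910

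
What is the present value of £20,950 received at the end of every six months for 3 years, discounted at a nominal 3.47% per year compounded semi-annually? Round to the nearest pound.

£118,407

With 2 periods per year: i = 0.01735, n = 6.
PV = PMT · [1 − (1+i)^(−n)] / i = 20950 · 5.651871 = 118,406.7042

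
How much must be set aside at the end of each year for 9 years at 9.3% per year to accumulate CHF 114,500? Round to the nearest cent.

FV-annuity factor = 13.185899; PMT = 114500 / 13.185899 = 8,683.5189

CHF 8,683.52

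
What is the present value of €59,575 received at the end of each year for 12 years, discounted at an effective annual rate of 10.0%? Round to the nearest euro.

PV = 59575 × [1 − (1+0.1)^(−12)] / 0.1 = 59575 × 6.813692 = 405,925.6903

€405,926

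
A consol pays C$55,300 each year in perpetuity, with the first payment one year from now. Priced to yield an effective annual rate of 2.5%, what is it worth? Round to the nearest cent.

C$2,212,000.00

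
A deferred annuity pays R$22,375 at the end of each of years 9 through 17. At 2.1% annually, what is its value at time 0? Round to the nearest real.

PV at t=8 (ordinary 9-year annuity): 22375 × a(9|0.021) = 22375 × 8.123419 = 181,761.5083
PV₀ = 181,761.5083 / (1+0.021)^8 = 181,761.5083 / 1.180880 = 153,920.3284

R$153,920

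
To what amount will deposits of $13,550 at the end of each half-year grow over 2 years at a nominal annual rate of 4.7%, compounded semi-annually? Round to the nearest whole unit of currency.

With 2 periods per year: i = 0.0235, n = 4.
FV = 13550 × [(1+0.0235)^4 − 1] / 0.0235 = 13550 × 4.143222 = 56,140.6578

$56,141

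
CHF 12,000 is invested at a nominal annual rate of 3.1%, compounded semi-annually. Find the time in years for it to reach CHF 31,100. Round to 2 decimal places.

30.96 years

Periodic rate i = 0.031/2 = 0.0155.
(1+i)^n = 31100/12000 = 2.59167, so n = ln 2.59167 / ln 1.0155 = 61.9137 half-years
= 61.9137/2 years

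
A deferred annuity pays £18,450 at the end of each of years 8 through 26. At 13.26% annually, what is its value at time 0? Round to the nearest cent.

£52,735.80

Value one period before first payment (t=7): 18450 × [1 − (1+0.1326)^(−19)] / 0.1326 = 18450 × 6.833529 = 126,078.6150
PV₀ = 126,078.6150 / (1+0.1326)^7 = 126,078.6150 / 2.390760 = 52,735.7988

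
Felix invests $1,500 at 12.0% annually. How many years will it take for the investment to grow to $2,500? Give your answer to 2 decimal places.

n = ln(2500/1500) / ln(1+0.12) = ln(1.66667) / 0.113329 = 4.5075 years

4.51 years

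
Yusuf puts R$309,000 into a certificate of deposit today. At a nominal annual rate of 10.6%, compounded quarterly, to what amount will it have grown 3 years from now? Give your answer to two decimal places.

R$422,927.50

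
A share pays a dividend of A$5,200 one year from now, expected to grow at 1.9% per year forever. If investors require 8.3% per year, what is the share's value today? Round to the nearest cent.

A$81,250.00

PV = D₁/(r − g) = 5200/(0.083 − 0.019) = 81,250.0000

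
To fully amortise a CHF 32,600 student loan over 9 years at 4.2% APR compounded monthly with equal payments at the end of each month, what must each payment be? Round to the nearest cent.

With 12 periods per year: i = 0.0035, n = 108.
Annuity-PV factor = 89.804893; PMT = 32600 / 89.804893 = 363.0092

CHF 363.01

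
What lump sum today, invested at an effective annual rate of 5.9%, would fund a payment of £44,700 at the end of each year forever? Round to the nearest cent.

£757,627.12

PV = PMT / i = 44700 / 0.059 = 757,627.1186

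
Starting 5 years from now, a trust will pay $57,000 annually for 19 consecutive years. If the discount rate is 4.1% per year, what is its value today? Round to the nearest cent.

PV at t=4 (ordinary 19-year annuity): 57000 × a(19|0.041) = 57000 × 13.023076 = 742,315.3206
Discount back 4 years: 742,315.3206 × (1+0.041)^(−4) = 742,315.3206 × 0.851524 = 632,099.5861

$632,099.59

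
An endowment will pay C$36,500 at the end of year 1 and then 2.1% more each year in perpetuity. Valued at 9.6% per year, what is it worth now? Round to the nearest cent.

C$486,666.67

PV = D₁/(r − g) = 36500/(0.096 − 0.021) = 486,666.6667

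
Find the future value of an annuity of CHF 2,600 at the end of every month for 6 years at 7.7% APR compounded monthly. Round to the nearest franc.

CHF 237,000

With 12 periods per year: i = 0.00641667, n = 72.
FV = 2600 × [(1+0.00641667)^72 − 1] / 0.00641667 = 2600 × 91.153925 = 237,000.2054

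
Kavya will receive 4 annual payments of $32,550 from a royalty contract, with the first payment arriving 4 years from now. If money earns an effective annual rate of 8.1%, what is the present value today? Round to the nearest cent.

Value one period before first payment (t=3): 32550 × [1 − (1+0.081)^(−4)] / 0.081 = 32550 × 3.304768 = 107,570.1911
Discount back 3 years: 107,570.1911 × (1+0.081)^(−3) = 107,570.1911 × 0.791631 = 85,155.9226

$85,155.92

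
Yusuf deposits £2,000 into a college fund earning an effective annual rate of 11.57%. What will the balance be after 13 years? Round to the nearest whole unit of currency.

2,000 × (1+0.1157)^13 = 2,000 × 4.150655 = 8,301.3099

£8,301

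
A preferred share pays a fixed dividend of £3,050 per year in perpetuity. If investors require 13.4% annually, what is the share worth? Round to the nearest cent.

£22,761.19

PV = PMT / i = 3050 / 0.134 = 22,761.1940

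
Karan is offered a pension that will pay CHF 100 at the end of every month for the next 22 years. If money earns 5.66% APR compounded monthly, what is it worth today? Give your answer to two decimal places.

With 12 periods per year: i = 0.00471667, n = 264.
PV = PMT · [1 − (1+i)^(−n)] / i = 100 · 150.799864 = 15,079.9864

CHF 15,079.99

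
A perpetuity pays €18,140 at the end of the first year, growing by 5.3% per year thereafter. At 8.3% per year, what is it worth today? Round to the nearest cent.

€604,666.67

PV = D₁/(r − g) = 18140/(0.083 − 0.053) = 604,666.6667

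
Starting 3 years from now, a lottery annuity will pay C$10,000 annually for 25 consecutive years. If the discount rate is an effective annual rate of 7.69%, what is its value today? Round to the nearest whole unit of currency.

C$94,537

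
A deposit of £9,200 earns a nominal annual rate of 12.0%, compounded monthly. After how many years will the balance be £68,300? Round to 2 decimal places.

Periodic rate i = 0.12/12 = 0.01.
(1+i)^n = 68300/9200 = 7.42391, so n = ln 7.42391 / ln 1.01 = 201.4713 months
= 201.4713/12 years

16.79 years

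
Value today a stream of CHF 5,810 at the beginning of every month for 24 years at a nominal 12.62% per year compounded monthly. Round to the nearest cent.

CHF 530,830.53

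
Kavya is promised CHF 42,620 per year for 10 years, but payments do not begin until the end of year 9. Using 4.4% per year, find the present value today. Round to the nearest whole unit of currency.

CHF 240,145

Value one period before first payment (t=8): 42620 × [1 − (1+0.044)^(−10)] / 0.044 = 42620 × 7.951768 = 338,904.3353
PV₀ = 338,904.3353 / (1+0.044)^8 = 338,904.3353 / 1.411250 = 240,144.7712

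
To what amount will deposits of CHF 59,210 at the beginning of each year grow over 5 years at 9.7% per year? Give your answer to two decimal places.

FV = PMT · [(1+i)^n − 1] / i × (1+i) = 59210 · 6.657410 = 394,185.2377
Payments are at the start of each period, so multiply by (1+i).

CHF 394,185.24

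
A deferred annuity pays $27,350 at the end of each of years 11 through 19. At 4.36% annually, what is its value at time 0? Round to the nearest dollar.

$130,564

Value one period before first payment (t=10): 27350 × [1 − (1+0.0436)^(−9)] / 0.0436 = 27350 × 7.314850 = 200,061.1517
Discount back 10 years: 200,061.1517 × (1+0.0436)^(−10) = 200,061.1517 × 0.652618 = 130,563.5832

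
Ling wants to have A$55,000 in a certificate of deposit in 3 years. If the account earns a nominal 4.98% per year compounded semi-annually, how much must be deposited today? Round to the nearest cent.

A$47,454.10

With 2 periods per year: i = 0.0249, n = 6.
PV = 55,000 / (1 + 0.0249)^6 = 55,000 / 1.159015 = 47,454.0989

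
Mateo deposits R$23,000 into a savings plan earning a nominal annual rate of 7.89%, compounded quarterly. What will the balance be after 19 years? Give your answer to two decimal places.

Periodic rate i = 0.0789/4 = 0.019725; n = 19 × 4 = 76 periods.
FV = PV·(1+i)^n = 23,000 × 4.412788 = 101,494.1267

R$101,494.13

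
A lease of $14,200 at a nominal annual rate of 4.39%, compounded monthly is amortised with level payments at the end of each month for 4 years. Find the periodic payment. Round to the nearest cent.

$323.11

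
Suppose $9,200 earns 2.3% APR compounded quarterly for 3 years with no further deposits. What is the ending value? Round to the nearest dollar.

With 4 periods per year: i = 0.00575, n = 12.
FV = PV·(1+i)^n = 9,200 × 1.071224 = 9,855.2654

$9,855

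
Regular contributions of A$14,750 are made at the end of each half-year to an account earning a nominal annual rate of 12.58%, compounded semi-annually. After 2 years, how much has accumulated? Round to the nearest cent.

With 2 periods per year: i = 0.0629, n = 4.
FV = 14750 × [(1+0.0629)^4 − 1] / 0.0629 = 14750 × 4.393474 = 64,803.7488

A$64,803.75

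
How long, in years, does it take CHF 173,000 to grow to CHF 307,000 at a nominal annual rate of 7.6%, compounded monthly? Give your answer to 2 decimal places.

7.57 years

Periodic rate i = 0.076/12 = 0.00633333.
n = ln(307000/173000) / ln(1+0.00633333) = ln(1.77457) / 0.006313 = 90.8480 months
= 90.8480/12 years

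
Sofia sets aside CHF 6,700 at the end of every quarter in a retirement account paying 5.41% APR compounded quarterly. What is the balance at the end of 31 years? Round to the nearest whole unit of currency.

CHF 2,125,285

With 4 periods per year: i = 0.013525, n = 124.
Accumulation factor s(124|0.013525) = 317.206660; FV = 6700 × 317.206660 = 2,125,284.6199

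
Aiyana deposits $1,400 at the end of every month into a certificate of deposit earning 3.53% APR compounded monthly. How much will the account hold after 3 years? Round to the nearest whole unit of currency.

$53,083

With 12 periods per year: i = 0.00294167, n = 36.
FV = PMT · [(1+i)^n − 1] / i = 1400 · 37.916563 = 53,083.1888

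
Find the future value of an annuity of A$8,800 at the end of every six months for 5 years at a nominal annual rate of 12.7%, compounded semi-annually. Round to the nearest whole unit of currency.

i = 0.127/2 = 0.0635 per half-year; n = 5·2 = 10.
FV = PMT · [(1+i)^n − 1] / i = 8800 · 13.399462 = 117,915.2674

A$117,915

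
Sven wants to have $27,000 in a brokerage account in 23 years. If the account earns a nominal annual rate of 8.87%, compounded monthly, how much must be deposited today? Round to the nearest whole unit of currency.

Periodic rate i = 0.0887/12 = 0.00739167; n = 23 × 12 = 276 periods.
PV = 27,000 / (1 + 0.00739167)^276 = 27,000 / 7.633886 = 3,536.8616

$3,537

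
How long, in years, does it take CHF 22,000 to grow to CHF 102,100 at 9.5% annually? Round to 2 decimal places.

16.91 years

(1+i)^n = 102100/22000 = 4.64091, so n = ln 4.64091 / ln 1.095 = 16.9128 years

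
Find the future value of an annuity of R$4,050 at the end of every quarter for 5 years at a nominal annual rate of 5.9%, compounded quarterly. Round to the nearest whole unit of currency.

R$93,421

With 4 periods per year: i = 0.01475, n = 20.
Accumulation factor s(20|0.01475) = 23.066831; FV = 4050 × 23.066831 = 93,420.6648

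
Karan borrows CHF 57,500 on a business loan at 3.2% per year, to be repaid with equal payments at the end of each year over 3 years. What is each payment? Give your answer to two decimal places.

CHF 20,406.21

Annuity-PV factor = 2.817770; PMT = 57500 / 2.817770 = 20,406.2107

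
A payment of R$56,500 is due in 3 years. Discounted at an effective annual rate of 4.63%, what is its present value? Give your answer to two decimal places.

Discount factor = (1+0.0463)^(−3) = 0.873034; PV = 56,500 × 0.873034 = 49,326.4399

R$49,326.44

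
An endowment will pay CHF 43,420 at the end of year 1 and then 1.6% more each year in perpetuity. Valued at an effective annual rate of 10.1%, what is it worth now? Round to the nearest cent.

CHF 510,823.53

PV = D₁/(r − g) = 43420/(0.101 − 0.016) = 510,823.5294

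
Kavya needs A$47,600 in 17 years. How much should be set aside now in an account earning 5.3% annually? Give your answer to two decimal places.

A$19,784.48

PV = FV·(1+i)^(−n) = 47,600 × 0.415640 = 19,784.4801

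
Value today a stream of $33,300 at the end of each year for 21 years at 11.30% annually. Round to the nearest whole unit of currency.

PV = PMT · [1 − (1+i)^(−n)] / i = 33300 · 7.915178 = 263,575.4422

$263,575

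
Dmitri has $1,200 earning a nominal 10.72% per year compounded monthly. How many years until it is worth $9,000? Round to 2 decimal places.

18.88 years

Periodic rate i = 0.1072/12 = 0.00893333.
n = ln(9000/1200) / ln(1+0.00893333) = ln(7.50000) / 0.008894 = 226.5548 months
= 226.5548/12 years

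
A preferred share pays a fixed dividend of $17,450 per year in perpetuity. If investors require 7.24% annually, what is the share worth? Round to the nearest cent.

$241,022.10

PV = PMT / i = 17450 / 0.0724 = 241,022.0994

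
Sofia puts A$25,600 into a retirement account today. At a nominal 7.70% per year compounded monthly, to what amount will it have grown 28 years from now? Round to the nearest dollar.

A$219,577

i = 0.077/12 = 0.00641667 per month; n = 28·12 = 336.
FV = PV·(1+i)^n = 25,600 × 8.577241 = 219,577.3656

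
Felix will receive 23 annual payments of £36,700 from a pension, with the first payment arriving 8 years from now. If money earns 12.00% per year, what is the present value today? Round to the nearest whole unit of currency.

£128,135

Value one period before first payment (t=7): 36700 × [1 − (1+0.12)^(−23)] / 0.12 = 36700 × 7.718434 = 283,266.5169
PV₀ = 283,266.5169 / (1+0.12)^7 = 283,266.5169 / 2.210681 = 128,135.3866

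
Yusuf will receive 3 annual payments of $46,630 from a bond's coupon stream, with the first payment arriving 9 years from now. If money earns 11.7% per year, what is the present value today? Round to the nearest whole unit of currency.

PV at t=8 (ordinary 3-year annuity): 46630 × a(3|0.117) = 46630 × 2.414268 = 112,577.2989
PV₀ = 112,577.2989 / (1+0.117)^8 = 112,577.2989 / 2.423402 = 46,454.2486

$46,454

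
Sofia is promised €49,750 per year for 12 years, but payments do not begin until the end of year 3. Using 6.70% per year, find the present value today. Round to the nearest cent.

PV at t=2 (ordinary 12-year annuity): 49750 × a(12|0.067) = 49750 × 8.071246 = 401,544.4818
PV₀ = 401,544.4818 / (1+0.067)^2 = 401,544.4818 / 1.138489 = 352,699.4831

€352,699.48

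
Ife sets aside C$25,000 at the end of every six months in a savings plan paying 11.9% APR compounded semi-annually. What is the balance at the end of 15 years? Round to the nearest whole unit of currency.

i = 0.119/2 = 0.0595 per half-year; n = 15·2 = 30.
Accumulation factor s(30|0.0595) = 78.365862; FV = 25000 × 78.365862 = 1,959,146.5592

C$1,959,147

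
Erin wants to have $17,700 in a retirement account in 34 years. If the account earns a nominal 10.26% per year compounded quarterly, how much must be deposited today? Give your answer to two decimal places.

$565.05

Periodic rate i = 0.1026/4 = 0.02565; n = 34 × 4 = 136 periods.
Discount factor = (1+0.02565)^(−136) = 0.031924; PV = 17,700 × 0.031924 = 565.0465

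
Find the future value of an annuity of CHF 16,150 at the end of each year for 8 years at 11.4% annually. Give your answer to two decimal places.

CHF 194,341.01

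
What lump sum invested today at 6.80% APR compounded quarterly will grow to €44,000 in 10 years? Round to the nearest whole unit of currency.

€22,419

Periodic rate i = 0.068/4 = 0.017; n = 10 × 4 = 40 periods.
PV = 44,000 / (1 + 0.017)^40 = 44,000 / 1.962629 = 22,418.9134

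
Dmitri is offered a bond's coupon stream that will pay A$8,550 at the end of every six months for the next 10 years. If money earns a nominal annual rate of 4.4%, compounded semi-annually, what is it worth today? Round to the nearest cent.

i = 0.044/2 = 0.022 per half-year; n = 10·2 = 20.
PV = PMT · [1 − (1+i)^(−n)] / i = 8550 · 16.040185 = 137,143.5858

A$137,143.59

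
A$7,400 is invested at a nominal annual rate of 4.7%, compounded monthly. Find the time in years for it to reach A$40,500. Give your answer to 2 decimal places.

36.24 years

Periodic rate i = 0.047/12 = 0.00391667.
(1+i)^n = 40500/7400 = 5.47297, so n = ln 5.47297 / ln 1.00392 = 434.8465 months
= 434.8465/12 years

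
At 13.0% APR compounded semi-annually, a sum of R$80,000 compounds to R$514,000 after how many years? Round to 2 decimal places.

Periodic rate i = 0.13/2 = 0.065.
(1+i)^n = 514000/80000 = 6.42500, so n = ln 6.42500 / ln 1.065 = 29.5387 half-years
= 29.5387/2 years

14.77 years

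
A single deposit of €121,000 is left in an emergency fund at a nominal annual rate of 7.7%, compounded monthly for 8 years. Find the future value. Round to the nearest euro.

With 12 periods per year: i = 0.00641667, n = 96.
FV = 121,000 × (1 + 0.00641667)^96 = 223,591.9248

€223,592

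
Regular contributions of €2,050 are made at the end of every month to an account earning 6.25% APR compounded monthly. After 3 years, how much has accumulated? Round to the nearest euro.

€80,941

i = 0.0625/12 = 0.00520833 per month; n = 3·12 = 36.
FV = 2050 × [(1+0.00520833)^36 − 1] / 0.00520833 = 2050 × 39.483542 = 80,941.2618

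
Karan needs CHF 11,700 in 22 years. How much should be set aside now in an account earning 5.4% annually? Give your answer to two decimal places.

PV = 11,700 / (1 + 0.054)^22 = 11,700 / 3.180486 = 3,678.6835

CHF 3,678.68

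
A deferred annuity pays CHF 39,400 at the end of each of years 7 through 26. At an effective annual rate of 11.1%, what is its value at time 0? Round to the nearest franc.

CHF 165,757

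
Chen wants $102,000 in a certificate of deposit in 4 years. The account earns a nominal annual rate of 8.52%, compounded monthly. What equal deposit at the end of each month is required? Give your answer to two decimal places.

$1,790.89

i = 0.0852/12 = 0.0071 per month; n = 4·12 = 48.
PMT = 102000 / ( [(1+0.0071)^48 − 1] / 0.0071 ) = 102000 / 56.954916 = 1,790.8902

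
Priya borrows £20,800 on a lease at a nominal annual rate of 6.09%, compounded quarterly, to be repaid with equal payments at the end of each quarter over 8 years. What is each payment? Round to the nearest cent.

i = 0.0609/4 = 0.015225 per quarter; n = 8·4 = 32.
Annuity-PV factor = 25.182009; PMT = 20800 / 25.182009 = 825.9865

£825.99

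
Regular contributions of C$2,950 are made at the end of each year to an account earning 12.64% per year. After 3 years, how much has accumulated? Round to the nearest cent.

C$10,015.77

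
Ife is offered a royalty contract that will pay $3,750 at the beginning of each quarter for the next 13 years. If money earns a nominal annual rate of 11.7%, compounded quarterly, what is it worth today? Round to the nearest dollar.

With 4 periods per year: i = 0.02925, n = 52.
PV = PMT · [1 − (1+i)^(−n)] / i × (1+i) = 3750 · 27.330080 = 102,487.8015
(annuity-due: payments at period start, so ×(1+i).)

$102,488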